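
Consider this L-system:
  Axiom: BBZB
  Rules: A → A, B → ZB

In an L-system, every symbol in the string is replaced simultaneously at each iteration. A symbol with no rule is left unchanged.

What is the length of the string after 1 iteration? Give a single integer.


Step 0: length = 4
Step 1: length = 7

Answer: 7


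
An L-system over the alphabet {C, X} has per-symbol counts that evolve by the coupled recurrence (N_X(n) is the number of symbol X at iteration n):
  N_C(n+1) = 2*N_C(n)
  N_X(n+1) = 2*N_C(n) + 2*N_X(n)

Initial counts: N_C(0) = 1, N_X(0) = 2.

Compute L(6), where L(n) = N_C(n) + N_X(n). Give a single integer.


Step 0: N_C=1, N_X=2, L=3
Step 1: N_C=2, N_X=6, L=8
Step 2: N_C=4, N_X=16, L=20
Step 3: N_C=8, N_X=40, L=48
Step 4: N_C=16, N_X=96, L=112
Step 5: N_C=32, N_X=224, L=256
Step 6: N_C=64, N_X=512, L=576

Answer: 576


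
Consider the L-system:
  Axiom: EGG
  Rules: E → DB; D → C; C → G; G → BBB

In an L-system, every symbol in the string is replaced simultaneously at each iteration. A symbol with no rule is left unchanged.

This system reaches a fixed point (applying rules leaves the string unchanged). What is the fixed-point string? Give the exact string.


Answer: BBBBBBBBBB

Derivation:
Step 0: EGG
Step 1: DBBBBBBB
Step 2: CBBBBBBB
Step 3: GBBBBBBB
Step 4: BBBBBBBBBB
Step 5: BBBBBBBBBB  (unchanged — fixed point at step 4)


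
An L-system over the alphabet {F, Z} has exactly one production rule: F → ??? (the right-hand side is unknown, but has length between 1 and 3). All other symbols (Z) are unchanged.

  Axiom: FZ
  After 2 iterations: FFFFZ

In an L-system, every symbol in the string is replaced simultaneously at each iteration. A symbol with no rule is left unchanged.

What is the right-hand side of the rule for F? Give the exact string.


Answer: FF

Derivation:
Trying F → FF:
  Step 0: FZ
  Step 1: FFZ
  Step 2: FFFFZ
Matches the given result.


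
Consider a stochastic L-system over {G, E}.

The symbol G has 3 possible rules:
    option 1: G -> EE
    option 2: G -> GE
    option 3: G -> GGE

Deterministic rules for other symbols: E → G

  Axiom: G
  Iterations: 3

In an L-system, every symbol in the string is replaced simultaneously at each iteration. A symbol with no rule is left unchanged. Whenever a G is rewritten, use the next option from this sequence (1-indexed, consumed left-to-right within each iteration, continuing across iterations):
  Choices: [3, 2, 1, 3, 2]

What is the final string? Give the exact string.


Step 0: G
Step 1: GGE  (used choices [3])
Step 2: GEEEG  (used choices [2, 1])
Step 3: GGEGGGGE  (used choices [3, 2])

Answer: GGEGGGGE


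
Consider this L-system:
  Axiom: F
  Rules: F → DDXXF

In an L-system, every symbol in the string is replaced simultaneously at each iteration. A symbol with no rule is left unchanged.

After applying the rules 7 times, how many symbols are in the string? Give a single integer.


Step 0: length = 1
Step 1: length = 5
Step 2: length = 9
Step 3: length = 13
Step 4: length = 17
Step 5: length = 21
Step 6: length = 25
Step 7: length = 29

Answer: 29


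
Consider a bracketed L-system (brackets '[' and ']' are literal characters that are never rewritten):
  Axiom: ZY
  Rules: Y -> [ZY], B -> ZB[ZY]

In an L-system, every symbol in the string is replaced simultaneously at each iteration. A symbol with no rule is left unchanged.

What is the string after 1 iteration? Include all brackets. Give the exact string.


Answer: Z[ZY]

Derivation:
Step 0: ZY
Step 1: Z[ZY]


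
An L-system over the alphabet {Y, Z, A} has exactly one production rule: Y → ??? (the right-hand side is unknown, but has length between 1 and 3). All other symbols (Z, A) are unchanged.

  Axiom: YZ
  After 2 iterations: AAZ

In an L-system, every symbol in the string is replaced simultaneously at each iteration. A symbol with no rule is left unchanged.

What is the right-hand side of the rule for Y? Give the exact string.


Answer: AA

Derivation:
Trying Y → AA:
  Step 0: YZ
  Step 1: AAZ
  Step 2: AAZ
Matches the given result.


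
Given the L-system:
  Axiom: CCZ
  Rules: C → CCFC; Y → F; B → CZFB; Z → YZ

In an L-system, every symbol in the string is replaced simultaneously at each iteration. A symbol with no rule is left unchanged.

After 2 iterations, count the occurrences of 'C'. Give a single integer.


Answer: 18

Derivation:
Step 0: CCZ  (2 'C')
Step 1: CCFCCCFCYZ  (6 'C')
Step 2: CCFCCCFCFCCFCCCFCCCFCFCCFCFYZ  (18 'C')


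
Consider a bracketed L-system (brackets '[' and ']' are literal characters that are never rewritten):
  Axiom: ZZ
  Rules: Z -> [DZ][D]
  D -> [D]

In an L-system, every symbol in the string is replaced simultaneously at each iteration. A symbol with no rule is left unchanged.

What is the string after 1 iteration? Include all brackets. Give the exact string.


Answer: [DZ][D][DZ][D]

Derivation:
Step 0: ZZ
Step 1: [DZ][D][DZ][D]


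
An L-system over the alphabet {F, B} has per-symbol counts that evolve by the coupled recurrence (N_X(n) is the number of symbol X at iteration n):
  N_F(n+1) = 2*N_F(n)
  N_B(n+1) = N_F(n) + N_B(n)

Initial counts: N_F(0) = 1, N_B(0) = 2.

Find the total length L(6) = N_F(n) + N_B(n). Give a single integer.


Answer: 129

Derivation:
Step 0: N_F=1, N_B=2, L=3
Step 1: N_F=2, N_B=3, L=5
Step 2: N_F=4, N_B=5, L=9
Step 3: N_F=8, N_B=9, L=17
Step 4: N_F=16, N_B=17, L=33
Step 5: N_F=32, N_B=33, L=65
Step 6: N_F=64, N_B=65, L=129


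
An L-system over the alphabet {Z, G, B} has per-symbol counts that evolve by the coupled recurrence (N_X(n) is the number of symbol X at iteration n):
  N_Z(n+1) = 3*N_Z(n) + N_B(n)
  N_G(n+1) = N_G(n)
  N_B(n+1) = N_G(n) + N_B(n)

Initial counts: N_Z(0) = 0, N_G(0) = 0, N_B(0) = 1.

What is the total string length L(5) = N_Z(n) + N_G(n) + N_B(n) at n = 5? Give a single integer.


Step 0: N_Z=0, N_G=0, N_B=1, L=1
Step 1: N_Z=1, N_G=0, N_B=1, L=2
Step 2: N_Z=4, N_G=0, N_B=1, L=5
Step 3: N_Z=13, N_G=0, N_B=1, L=14
Step 4: N_Z=40, N_G=0, N_B=1, L=41
Step 5: N_Z=121, N_G=0, N_B=1, L=122

Answer: 122


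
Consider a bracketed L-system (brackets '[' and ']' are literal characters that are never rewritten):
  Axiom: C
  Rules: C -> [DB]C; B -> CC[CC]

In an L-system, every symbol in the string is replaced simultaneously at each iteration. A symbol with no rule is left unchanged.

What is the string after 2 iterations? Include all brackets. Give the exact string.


Answer: [DCC[CC]][DB]C

Derivation:
Step 0: C
Step 1: [DB]C
Step 2: [DCC[CC]][DB]C


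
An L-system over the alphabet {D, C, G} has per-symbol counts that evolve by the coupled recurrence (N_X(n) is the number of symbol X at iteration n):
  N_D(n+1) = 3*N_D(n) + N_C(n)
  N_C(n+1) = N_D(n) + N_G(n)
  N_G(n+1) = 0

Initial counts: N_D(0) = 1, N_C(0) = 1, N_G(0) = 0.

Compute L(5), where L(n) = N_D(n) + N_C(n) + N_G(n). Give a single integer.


Step 0: N_D=1, N_C=1, N_G=0, L=2
Step 1: N_D=4, N_C=1, N_G=0, L=5
Step 2: N_D=13, N_C=4, N_G=0, L=17
Step 3: N_D=43, N_C=13, N_G=0, L=56
Step 4: N_D=142, N_C=43, N_G=0, L=185
Step 5: N_D=469, N_C=142, N_G=0, L=611

Answer: 611


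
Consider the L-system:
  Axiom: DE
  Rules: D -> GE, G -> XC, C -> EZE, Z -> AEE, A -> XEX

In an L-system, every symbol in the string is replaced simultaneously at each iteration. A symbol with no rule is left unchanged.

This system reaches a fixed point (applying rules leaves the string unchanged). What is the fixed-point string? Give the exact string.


Answer: XEXEXEEEEE

Derivation:
Step 0: DE
Step 1: GEE
Step 2: XCEE
Step 3: XEZEEE
Step 4: XEAEEEEE
Step 5: XEXEXEEEEE
Step 6: XEXEXEEEEE  (unchanged — fixed point at step 5)


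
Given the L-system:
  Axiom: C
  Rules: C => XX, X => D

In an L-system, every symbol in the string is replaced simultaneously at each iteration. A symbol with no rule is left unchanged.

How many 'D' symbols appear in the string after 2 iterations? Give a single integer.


Step 0: C  (0 'D')
Step 1: XX  (0 'D')
Step 2: DD  (2 'D')

Answer: 2


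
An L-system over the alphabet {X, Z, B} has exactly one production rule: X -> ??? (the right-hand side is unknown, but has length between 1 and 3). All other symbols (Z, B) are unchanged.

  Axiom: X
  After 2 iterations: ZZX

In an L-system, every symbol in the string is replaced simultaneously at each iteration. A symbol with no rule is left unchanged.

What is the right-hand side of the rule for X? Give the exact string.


Trying X -> ZX:
  Step 0: X
  Step 1: ZX
  Step 2: ZZX
Matches the given result.

Answer: ZX


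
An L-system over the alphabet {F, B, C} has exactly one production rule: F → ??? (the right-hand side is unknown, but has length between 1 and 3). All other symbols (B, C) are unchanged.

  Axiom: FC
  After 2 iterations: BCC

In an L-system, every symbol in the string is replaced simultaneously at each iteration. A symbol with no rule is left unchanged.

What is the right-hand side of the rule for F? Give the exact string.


Trying F → BC:
  Step 0: FC
  Step 1: BCC
  Step 2: BCC
Matches the given result.

Answer: BC


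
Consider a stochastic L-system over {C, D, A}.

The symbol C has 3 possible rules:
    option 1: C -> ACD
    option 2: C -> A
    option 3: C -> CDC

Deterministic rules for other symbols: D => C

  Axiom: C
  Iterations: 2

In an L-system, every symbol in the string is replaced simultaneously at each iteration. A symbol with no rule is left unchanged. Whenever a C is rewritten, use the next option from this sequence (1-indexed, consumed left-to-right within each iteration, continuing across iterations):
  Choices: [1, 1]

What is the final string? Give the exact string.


Step 0: C
Step 1: ACD  (used choices [1])
Step 2: AACDC  (used choices [1])

Answer: AACDC


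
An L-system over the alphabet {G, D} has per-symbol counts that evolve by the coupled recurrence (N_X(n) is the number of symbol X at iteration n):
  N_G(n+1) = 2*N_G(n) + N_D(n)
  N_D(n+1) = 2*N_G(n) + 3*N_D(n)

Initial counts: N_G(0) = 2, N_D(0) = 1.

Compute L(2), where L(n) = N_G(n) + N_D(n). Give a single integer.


Answer: 48

Derivation:
Step 0: N_G=2, N_D=1, L=3
Step 1: N_G=5, N_D=7, L=12
Step 2: N_G=17, N_D=31, L=48


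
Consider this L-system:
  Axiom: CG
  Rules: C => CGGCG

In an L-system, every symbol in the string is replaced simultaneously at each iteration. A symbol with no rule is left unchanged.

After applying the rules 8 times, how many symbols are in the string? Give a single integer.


Answer: 1022

Derivation:
Step 0: length = 2
Step 1: length = 6
Step 2: length = 14
Step 3: length = 30
Step 4: length = 62
Step 5: length = 126
Step 6: length = 254
Step 7: length = 510
Step 8: length = 1022


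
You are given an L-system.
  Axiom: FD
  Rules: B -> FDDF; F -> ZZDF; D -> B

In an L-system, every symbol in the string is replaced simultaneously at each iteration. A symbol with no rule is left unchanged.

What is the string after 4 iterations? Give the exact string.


Step 0: FD
Step 1: ZZDFB
Step 2: ZZBZZDFFDDF
Step 3: ZZFDDFZZBZZDFZZDFBBZZDF
Step 4: ZZZZDFBBZZDFZZFDDFZZBZZDFZZBZZDFFDDFFDDFZZBZZDF

Answer: ZZZZDFBBZZDFZZFDDFZZBZZDFZZBZZDFFDDFFDDFZZBZZDF


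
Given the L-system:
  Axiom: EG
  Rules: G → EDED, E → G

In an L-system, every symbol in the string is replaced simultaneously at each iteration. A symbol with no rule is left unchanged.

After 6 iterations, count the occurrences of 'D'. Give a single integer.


Answer: 28

Derivation:
Step 0: EG  (0 'D')
Step 1: GEDED  (2 'D')
Step 2: EDEDGDGD  (4 'D')
Step 3: GDGDEDEDDEDEDD  (8 'D')
Step 4: EDEDDEDEDDGDGDDGDGDD  (12 'D')
Step 5: GDGDDGDGDDEDEDDEDEDDDEDEDDEDEDDD  (20 'D')
Step 6: EDEDDEDEDDDEDEDDEDEDDDGDGDDGDGDDDGDGDDGDGDDD  (28 'D')


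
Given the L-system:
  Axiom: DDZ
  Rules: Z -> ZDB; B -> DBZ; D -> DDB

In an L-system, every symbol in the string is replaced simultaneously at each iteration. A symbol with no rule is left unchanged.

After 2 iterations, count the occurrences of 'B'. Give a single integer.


Answer: 9

Derivation:
Step 0: DDZ  (0 'B')
Step 1: DDBDDBZDB  (3 'B')
Step 2: DDBDDBDBZDDBDDBDBZZDBDDBDBZ  (9 'B')


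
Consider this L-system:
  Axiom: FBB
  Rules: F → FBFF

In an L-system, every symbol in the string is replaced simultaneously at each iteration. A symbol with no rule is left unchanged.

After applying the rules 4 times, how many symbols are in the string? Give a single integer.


Answer: 123

Derivation:
Step 0: length = 3
Step 1: length = 6
Step 2: length = 15
Step 3: length = 42
Step 4: length = 123


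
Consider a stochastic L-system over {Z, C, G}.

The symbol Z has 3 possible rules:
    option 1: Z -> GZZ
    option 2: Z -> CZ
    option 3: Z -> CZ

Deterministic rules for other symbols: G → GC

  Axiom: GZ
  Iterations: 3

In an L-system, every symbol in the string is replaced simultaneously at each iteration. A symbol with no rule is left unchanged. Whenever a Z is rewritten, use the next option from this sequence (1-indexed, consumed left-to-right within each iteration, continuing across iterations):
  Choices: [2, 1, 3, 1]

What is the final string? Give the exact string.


Step 0: GZ
Step 1: GCCZ  (used choices [2])
Step 2: GCCCGZZ  (used choices [1])
Step 3: GCCCCGCCZGZZ  (used choices [3, 1])

Answer: GCCCCGCCZGZZ


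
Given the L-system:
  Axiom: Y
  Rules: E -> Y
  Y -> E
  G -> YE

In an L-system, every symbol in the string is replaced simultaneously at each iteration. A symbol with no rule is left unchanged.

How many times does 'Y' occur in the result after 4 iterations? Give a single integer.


Step 0: Y  (1 'Y')
Step 1: E  (0 'Y')
Step 2: Y  (1 'Y')
Step 3: E  (0 'Y')
Step 4: Y  (1 'Y')

Answer: 1


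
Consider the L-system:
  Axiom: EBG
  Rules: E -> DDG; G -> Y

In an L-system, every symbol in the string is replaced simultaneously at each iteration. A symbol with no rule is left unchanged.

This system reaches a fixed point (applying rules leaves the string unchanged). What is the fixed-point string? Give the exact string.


Step 0: EBG
Step 1: DDGBY
Step 2: DDYBY
Step 3: DDYBY  (unchanged — fixed point at step 2)

Answer: DDYBY


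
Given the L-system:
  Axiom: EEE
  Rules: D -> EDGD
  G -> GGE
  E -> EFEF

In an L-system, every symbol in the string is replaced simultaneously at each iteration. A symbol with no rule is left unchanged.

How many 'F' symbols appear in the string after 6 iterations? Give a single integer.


Step 0: EEE  (0 'F')
Step 1: EFEFEFEFEFEF  (6 'F')
Step 2: EFEFFEFEFFEFEFFEFEFFEFEFFEFEFF  (18 'F')
Step 3: EFEFFEFEFFFEFEFFEFEFFFEFEFFEFEFFFEFEFFEFEFFFEFEFFEFEFFFEFEFFEFEFFF  (42 'F')
Step 4: EFEFFEFEFFFEFEFFEFEFFFFEFEFFEFEFFFEFEFFEFEFFFFEFEFFEFEFFFEFEFFEFEFFFFEFEFFEFEFFFEFEFFEFEFFFFEFEFFEFEFFFEFEFFEFEFFFFEFEFFEFEFFFEFEFFEFEFFFF  (90 'F')
Step 5: EFEFFEFEFFFEFEFFEFEFFFFEFEFFEFEFFFEFEFFEFEFFFFFEFEFFEFEFFFEFEFFEFEFFFFEFEFFEFEFFFEFEFFEFEFFFFFEFEFFEFEFFFEFEFFEFEFFFFEFEFFEFEFFFEFEFFEFEFFFFFEFEFFEFEFFFEFEFFEFEFFFFEFEFFEFEFFFEFEFFEFEFFFFFEFEFFEFEFFFEFEFFEFEFFFFEFEFFEFEFFFEFEFFEFEFFFFFEFEFFEFEFFFEFEFFEFEFFFFEFEFFEFEFFFEFEFFEFEFFFFF  (186 'F')
Step 6: EFEFFEFEFFFEFEFFEFEFFFFEFEFFEFEFFFEFEFFEFEFFFFFEFEFFEFEFFFEFEFFEFEFFFFEFEFFEFEFFFEFEFFEFEFFFFFFEFEFFEFEFFFEFEFFEFEFFFFEFEFFEFEFFFEFEFFEFEFFFFFEFEFFEFEFFFEFEFFEFEFFFFEFEFFEFEFFFEFEFFEFEFFFFFFEFEFFEFEFFFEFEFFEFEFFFFEFEFFEFEFFFEFEFFEFEFFFFFEFEFFEFEFFFEFEFFEFEFFFFEFEFFEFEFFFEFEFFEFEFFFFFFEFEFFEFEFFFEFEFFEFEFFFFEFEFFEFEFFFEFEFFEFEFFFFFEFEFFEFEFFFEFEFFEFEFFFFEFEFFEFEFFFEFEFFEFEFFFFFFEFEFFEFEFFFEFEFFEFEFFFFEFEFFEFEFFFEFEFFEFEFFFFFEFEFFEFEFFFEFEFFEFEFFFFEFEFFEFEFFFEFEFFEFEFFFFFFEFEFFEFEFFFEFEFFEFEFFFFEFEFFEFEFFFEFEFFEFEFFFFFEFEFFEFEFFFEFEFFEFEFFFFEFEFFEFEFFFEFEFFEFEFFFFFF  (378 'F')

Answer: 378


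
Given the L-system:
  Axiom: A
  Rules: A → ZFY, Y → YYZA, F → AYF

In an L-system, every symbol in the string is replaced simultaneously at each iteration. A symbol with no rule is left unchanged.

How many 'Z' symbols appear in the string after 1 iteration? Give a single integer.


Step 0: A  (0 'Z')
Step 1: ZFY  (1 'Z')

Answer: 1


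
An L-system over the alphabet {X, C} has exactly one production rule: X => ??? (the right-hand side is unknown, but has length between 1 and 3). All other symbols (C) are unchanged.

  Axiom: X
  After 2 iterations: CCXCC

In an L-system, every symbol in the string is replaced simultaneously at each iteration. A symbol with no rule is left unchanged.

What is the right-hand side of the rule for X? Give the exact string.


Trying X => CXC:
  Step 0: X
  Step 1: CXC
  Step 2: CCXCC
Matches the given result.

Answer: CXC


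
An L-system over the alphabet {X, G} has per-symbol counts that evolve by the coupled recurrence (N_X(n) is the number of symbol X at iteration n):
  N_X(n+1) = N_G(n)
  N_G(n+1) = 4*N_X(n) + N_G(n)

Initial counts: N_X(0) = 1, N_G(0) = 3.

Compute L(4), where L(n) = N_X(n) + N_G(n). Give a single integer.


Answer: 170

Derivation:
Step 0: N_X=1, N_G=3, L=4
Step 1: N_X=3, N_G=7, L=10
Step 2: N_X=7, N_G=19, L=26
Step 3: N_X=19, N_G=47, L=66
Step 4: N_X=47, N_G=123, L=170


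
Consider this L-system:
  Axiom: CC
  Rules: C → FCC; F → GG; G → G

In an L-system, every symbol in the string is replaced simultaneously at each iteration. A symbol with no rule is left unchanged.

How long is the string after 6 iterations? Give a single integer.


Step 0: length = 2
Step 1: length = 6
Step 2: length = 16
Step 3: length = 36
Step 4: length = 76
Step 5: length = 156
Step 6: length = 316

Answer: 316


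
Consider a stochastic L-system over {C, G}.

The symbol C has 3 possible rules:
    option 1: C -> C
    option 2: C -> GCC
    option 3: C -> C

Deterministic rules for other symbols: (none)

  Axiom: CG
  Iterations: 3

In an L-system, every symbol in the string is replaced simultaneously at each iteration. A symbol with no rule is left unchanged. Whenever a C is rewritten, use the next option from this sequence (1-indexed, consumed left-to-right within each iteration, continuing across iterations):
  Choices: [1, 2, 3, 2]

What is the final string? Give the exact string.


Answer: GCGCCG

Derivation:
Step 0: CG
Step 1: CG  (used choices [1])
Step 2: GCCG  (used choices [2])
Step 3: GCGCCG  (used choices [3, 2])


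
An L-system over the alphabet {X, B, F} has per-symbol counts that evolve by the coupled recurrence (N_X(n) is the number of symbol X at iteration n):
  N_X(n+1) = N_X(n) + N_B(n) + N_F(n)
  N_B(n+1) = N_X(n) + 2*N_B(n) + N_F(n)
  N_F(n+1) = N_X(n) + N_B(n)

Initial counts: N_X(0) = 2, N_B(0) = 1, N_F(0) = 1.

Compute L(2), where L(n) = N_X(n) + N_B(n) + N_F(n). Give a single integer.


Answer: 38

Derivation:
Step 0: N_X=2, N_B=1, N_F=1, L=4
Step 1: N_X=4, N_B=5, N_F=3, L=12
Step 2: N_X=12, N_B=17, N_F=9, L=38


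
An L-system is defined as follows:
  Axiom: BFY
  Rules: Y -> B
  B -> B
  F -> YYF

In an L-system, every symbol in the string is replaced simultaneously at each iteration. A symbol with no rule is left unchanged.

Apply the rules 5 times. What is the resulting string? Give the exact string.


Answer: BBBBBBBBBYYFB

Derivation:
Step 0: BFY
Step 1: BYYFB
Step 2: BBBYYFB
Step 3: BBBBBYYFB
Step 4: BBBBBBBYYFB
Step 5: BBBBBBBBBYYFB


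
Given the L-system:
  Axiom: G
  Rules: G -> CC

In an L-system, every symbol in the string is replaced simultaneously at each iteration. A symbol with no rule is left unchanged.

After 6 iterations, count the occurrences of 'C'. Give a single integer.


Step 0: G  (0 'C')
Step 1: CC  (2 'C')
Step 2: CC  (2 'C')
Step 3: CC  (2 'C')
Step 4: CC  (2 'C')
Step 5: CC  (2 'C')
Step 6: CC  (2 'C')

Answer: 2


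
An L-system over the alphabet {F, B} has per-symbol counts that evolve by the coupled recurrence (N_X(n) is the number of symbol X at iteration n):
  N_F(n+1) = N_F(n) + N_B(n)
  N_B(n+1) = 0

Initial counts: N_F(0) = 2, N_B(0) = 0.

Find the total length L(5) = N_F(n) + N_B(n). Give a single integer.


Answer: 2

Derivation:
Step 0: N_F=2, N_B=0, L=2
Step 1: N_F=2, N_B=0, L=2
Step 2: N_F=2, N_B=0, L=2
Step 3: N_F=2, N_B=0, L=2
Step 4: N_F=2, N_B=0, L=2
Step 5: N_F=2, N_B=0, L=2


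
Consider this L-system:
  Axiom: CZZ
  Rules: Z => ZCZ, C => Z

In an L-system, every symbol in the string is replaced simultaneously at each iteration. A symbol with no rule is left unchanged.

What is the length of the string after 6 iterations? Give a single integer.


Answer: 577

Derivation:
Step 0: length = 3
Step 1: length = 7
Step 2: length = 17
Step 3: length = 41
Step 4: length = 99
Step 5: length = 239
Step 6: length = 577


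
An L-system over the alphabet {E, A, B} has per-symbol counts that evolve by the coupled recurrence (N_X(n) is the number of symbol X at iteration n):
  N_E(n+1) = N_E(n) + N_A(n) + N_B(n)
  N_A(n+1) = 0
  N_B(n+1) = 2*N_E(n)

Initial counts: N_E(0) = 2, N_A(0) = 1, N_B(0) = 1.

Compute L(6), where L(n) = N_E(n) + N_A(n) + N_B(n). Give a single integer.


Answer: 256

Derivation:
Step 0: N_E=2, N_A=1, N_B=1, L=4
Step 1: N_E=4, N_A=0, N_B=4, L=8
Step 2: N_E=8, N_A=0, N_B=8, L=16
Step 3: N_E=16, N_A=0, N_B=16, L=32
Step 4: N_E=32, N_A=0, N_B=32, L=64
Step 5: N_E=64, N_A=0, N_B=64, L=128
Step 6: N_E=128, N_A=0, N_B=128, L=256


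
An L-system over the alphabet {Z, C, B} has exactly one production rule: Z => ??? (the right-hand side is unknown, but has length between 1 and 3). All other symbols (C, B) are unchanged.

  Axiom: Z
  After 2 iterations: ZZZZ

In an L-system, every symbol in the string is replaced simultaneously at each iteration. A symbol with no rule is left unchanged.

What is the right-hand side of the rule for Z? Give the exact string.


Answer: ZZ

Derivation:
Trying Z => ZZ:
  Step 0: Z
  Step 1: ZZ
  Step 2: ZZZZ
Matches the given result.


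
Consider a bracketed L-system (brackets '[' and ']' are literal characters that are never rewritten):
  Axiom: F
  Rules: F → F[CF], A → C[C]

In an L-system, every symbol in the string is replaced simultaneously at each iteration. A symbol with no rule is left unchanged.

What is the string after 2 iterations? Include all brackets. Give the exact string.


Step 0: F
Step 1: F[CF]
Step 2: F[CF][CF[CF]]

Answer: F[CF][CF[CF]]


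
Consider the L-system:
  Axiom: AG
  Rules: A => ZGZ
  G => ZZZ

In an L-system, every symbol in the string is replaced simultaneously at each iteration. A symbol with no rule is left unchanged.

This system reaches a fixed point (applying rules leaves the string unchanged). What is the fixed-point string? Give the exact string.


Answer: ZZZZZZZZ

Derivation:
Step 0: AG
Step 1: ZGZZZZ
Step 2: ZZZZZZZZ
Step 3: ZZZZZZZZ  (unchanged — fixed point at step 2)


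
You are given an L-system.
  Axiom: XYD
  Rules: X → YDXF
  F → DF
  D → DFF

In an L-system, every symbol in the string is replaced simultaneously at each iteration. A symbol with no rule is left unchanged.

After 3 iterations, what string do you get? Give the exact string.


Answer: YDFFDFDFYDFFYDXFDFDFFDFYDFFDFDFDFFDFDFFDF

Derivation:
Step 0: XYD
Step 1: YDXFYDFF
Step 2: YDFFYDXFDFYDFFDFDF
Step 3: YDFFDFDFYDFFYDXFDFDFFDFYDFFDFDFDFFDFDFFDF


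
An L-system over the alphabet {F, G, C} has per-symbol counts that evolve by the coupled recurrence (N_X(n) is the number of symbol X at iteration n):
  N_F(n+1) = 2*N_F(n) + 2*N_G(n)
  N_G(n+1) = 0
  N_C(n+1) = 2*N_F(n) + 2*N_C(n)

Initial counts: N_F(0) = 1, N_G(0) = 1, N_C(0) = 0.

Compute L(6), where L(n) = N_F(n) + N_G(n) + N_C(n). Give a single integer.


Step 0: N_F=1, N_G=1, N_C=0, L=2
Step 1: N_F=4, N_G=0, N_C=2, L=6
Step 2: N_F=8, N_G=0, N_C=12, L=20
Step 3: N_F=16, N_G=0, N_C=40, L=56
Step 4: N_F=32, N_G=0, N_C=112, L=144
Step 5: N_F=64, N_G=0, N_C=288, L=352
Step 6: N_F=128, N_G=0, N_C=704, L=832

Answer: 832


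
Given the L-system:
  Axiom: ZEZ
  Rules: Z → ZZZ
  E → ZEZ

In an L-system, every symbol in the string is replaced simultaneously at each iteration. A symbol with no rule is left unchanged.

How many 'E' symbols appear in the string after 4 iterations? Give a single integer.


Answer: 1

Derivation:
Step 0: ZEZ  (1 'E')
Step 1: ZZZZEZZZZ  (1 'E')
Step 2: ZZZZZZZZZZZZZEZZZZZZZZZZZZZ  (1 'E')
Step 3: ZZZZZZZZZZZZZZZZZZZZZZZZZZZZZZZZZZZZZZZZEZZZZZZZZZZZZZZZZZZZZZZZZZZZZZZZZZZZZZZZZ  (1 'E')
Step 4: ZZZZZZZZZZZZZZZZZZZZZZZZZZZZZZZZZZZZZZZZZZZZZZZZZZZZZZZZZZZZZZZZZZZZZZZZZZZZZZZZZZZZZZZZZZZZZZZZZZZZZZZZZZZZZZZZZZZZZZZZZEZZZZZZZZZZZZZZZZZZZZZZZZZZZZZZZZZZZZZZZZZZZZZZZZZZZZZZZZZZZZZZZZZZZZZZZZZZZZZZZZZZZZZZZZZZZZZZZZZZZZZZZZZZZZZZZZZZZZZZZZZ  (1 'E')


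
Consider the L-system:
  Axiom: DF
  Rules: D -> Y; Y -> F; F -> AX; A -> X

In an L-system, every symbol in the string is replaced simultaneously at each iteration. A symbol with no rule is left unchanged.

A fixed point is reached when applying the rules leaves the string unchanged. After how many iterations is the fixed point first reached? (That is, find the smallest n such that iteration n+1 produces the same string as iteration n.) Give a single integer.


Answer: 4

Derivation:
Step 0: DF
Step 1: YAX
Step 2: FXX
Step 3: AXXX
Step 4: XXXX
Step 5: XXXX  (unchanged — fixed point at step 4)


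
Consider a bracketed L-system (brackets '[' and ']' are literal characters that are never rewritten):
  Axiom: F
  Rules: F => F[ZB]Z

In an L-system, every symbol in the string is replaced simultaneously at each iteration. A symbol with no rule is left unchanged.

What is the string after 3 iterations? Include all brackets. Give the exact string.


Answer: F[ZB]Z[ZB]Z[ZB]Z

Derivation:
Step 0: F
Step 1: F[ZB]Z
Step 2: F[ZB]Z[ZB]Z
Step 3: F[ZB]Z[ZB]Z[ZB]Z


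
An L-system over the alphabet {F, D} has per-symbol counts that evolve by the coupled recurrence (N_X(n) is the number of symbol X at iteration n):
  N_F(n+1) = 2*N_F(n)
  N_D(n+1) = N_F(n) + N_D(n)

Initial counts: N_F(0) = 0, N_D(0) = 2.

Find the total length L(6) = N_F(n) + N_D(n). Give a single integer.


Answer: 2

Derivation:
Step 0: N_F=0, N_D=2, L=2
Step 1: N_F=0, N_D=2, L=2
Step 2: N_F=0, N_D=2, L=2
Step 3: N_F=0, N_D=2, L=2
Step 4: N_F=0, N_D=2, L=2
Step 5: N_F=0, N_D=2, L=2
Step 6: N_F=0, N_D=2, L=2


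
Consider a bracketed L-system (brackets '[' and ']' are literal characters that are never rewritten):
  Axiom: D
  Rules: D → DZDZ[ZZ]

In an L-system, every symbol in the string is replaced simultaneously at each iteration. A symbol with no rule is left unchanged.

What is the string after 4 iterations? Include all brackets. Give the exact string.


Answer: DZDZ[ZZ]ZDZDZ[ZZ]Z[ZZ]ZDZDZ[ZZ]ZDZDZ[ZZ]Z[ZZ]Z[ZZ]ZDZDZ[ZZ]ZDZDZ[ZZ]Z[ZZ]ZDZDZ[ZZ]ZDZDZ[ZZ]Z[ZZ]Z[ZZ]Z[ZZ]

Derivation:
Step 0: D
Step 1: DZDZ[ZZ]
Step 2: DZDZ[ZZ]ZDZDZ[ZZ]Z[ZZ]
Step 3: DZDZ[ZZ]ZDZDZ[ZZ]Z[ZZ]ZDZDZ[ZZ]ZDZDZ[ZZ]Z[ZZ]Z[ZZ]
Step 4: DZDZ[ZZ]ZDZDZ[ZZ]Z[ZZ]ZDZDZ[ZZ]ZDZDZ[ZZ]Z[ZZ]Z[ZZ]ZDZDZ[ZZ]ZDZDZ[ZZ]Z[ZZ]ZDZDZ[ZZ]ZDZDZ[ZZ]Z[ZZ]Z[ZZ]Z[ZZ]


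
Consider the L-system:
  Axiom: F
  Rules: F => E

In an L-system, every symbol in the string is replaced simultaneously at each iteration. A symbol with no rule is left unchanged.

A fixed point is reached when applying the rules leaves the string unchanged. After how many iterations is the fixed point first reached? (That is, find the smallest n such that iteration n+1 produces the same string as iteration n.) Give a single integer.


Step 0: F
Step 1: E
Step 2: E  (unchanged — fixed point at step 1)

Answer: 1


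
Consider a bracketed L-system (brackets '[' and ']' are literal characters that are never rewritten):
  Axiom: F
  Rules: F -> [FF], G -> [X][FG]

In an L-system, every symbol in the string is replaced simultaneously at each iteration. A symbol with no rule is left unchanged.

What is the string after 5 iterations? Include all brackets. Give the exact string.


Step 0: F
Step 1: [FF]
Step 2: [[FF][FF]]
Step 3: [[[FF][FF]][[FF][FF]]]
Step 4: [[[[FF][FF]][[FF][FF]]][[[FF][FF]][[FF][FF]]]]
Step 5: [[[[[FF][FF]][[FF][FF]]][[[FF][FF]][[FF][FF]]]][[[[FF][FF]][[FF][FF]]][[[FF][FF]][[FF][FF]]]]]

Answer: [[[[[FF][FF]][[FF][FF]]][[[FF][FF]][[FF][FF]]]][[[[FF][FF]][[FF][FF]]][[[FF][FF]][[FF][FF]]]]]


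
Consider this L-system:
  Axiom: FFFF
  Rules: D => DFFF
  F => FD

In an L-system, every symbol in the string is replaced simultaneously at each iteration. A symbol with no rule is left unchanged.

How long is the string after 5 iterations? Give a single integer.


Step 0: length = 4
Step 1: length = 8
Step 2: length = 24
Step 3: length = 64
Step 4: length = 176
Step 5: length = 480

Answer: 480


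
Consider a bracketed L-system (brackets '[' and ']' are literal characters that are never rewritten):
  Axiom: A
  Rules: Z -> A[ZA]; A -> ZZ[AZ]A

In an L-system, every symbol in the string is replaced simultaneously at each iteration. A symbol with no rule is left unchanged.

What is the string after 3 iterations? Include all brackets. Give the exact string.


Answer: ZZ[AZ]A[A[ZA]ZZ[AZ]A]ZZ[AZ]A[A[ZA]ZZ[AZ]A][A[ZA]A[ZA][ZZ[AZ]AA[ZA]]ZZ[AZ]AZZ[AZ]A[A[ZA]ZZ[AZ]A]]A[ZA]A[ZA][ZZ[AZ]AA[ZA]]ZZ[AZ]A

Derivation:
Step 0: A
Step 1: ZZ[AZ]A
Step 2: A[ZA]A[ZA][ZZ[AZ]AA[ZA]]ZZ[AZ]A
Step 3: ZZ[AZ]A[A[ZA]ZZ[AZ]A]ZZ[AZ]A[A[ZA]ZZ[AZ]A][A[ZA]A[ZA][ZZ[AZ]AA[ZA]]ZZ[AZ]AZZ[AZ]A[A[ZA]ZZ[AZ]A]]A[ZA]A[ZA][ZZ[AZ]AA[ZA]]ZZ[AZ]A


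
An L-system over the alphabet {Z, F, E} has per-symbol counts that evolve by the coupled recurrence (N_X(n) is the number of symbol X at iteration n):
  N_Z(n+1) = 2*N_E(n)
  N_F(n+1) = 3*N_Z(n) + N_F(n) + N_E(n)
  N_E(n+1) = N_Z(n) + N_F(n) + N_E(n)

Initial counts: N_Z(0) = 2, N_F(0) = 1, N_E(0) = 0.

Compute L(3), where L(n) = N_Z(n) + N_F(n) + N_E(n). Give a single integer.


Step 0: N_Z=2, N_F=1, N_E=0, L=3
Step 1: N_Z=0, N_F=7, N_E=3, L=10
Step 2: N_Z=6, N_F=10, N_E=10, L=26
Step 3: N_Z=20, N_F=38, N_E=26, L=84

Answer: 84


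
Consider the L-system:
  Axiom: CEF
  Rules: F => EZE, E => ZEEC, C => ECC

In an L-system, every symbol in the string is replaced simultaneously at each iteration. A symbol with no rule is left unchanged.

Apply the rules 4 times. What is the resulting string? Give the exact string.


Step 0: CEF
Step 1: ECCZEECEZE
Step 2: ZEECECCECCZZEECZEECECCZEECZZEEC
Step 3: ZZEECZEECECCZEECECCECCZEECECCECCZZZEECZEECECCZZEECZEECECCZEECECCECCZZEECZEECECCZZZEECZEECECC
Step 4: ZZZEECZEECECCZZEECZEECECCZEECECCECCZZEECZEECECCZEECECCECCZEECECCECCZZEECZEECECCZEECECCECCZEECECCECCZZZZEECZEECECCZZEECZEECECCZEECECCECCZZZEECZEECECCZZEECZEECECCZEECECCECCZZEECZEECECCZEECECCECCZEECECCECCZZZEECZEECECCZZEECZEECECCZEECECCECCZZZZEECZEECECCZZEECZEECECCZEECECCECC

Answer: ZZZEECZEECECCZZEECZEECECCZEECECCECCZZEECZEECECCZEECECCECCZEECECCECCZZEECZEECECCZEECECCECCZEECECCECCZZZZEECZEECECCZZEECZEECECCZEECECCECCZZZEECZEECECCZZEECZEECECCZEECECCECCZZEECZEECECCZEECECCECCZEECECCECCZZZEECZEECECCZZEECZEECECCZEECECCECCZZZZEECZEECECCZZEECZEECECCZEECECCECC


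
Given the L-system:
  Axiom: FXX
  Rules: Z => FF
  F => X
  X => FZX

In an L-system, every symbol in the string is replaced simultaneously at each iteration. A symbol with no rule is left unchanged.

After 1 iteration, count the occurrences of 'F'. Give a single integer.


Step 0: FXX  (1 'F')
Step 1: XFZXFZX  (2 'F')

Answer: 2


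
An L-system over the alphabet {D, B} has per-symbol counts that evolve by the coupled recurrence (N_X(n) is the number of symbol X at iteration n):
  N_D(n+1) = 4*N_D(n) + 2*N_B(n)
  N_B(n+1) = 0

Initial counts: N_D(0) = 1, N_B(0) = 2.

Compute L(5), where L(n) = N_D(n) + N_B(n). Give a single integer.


Step 0: N_D=1, N_B=2, L=3
Step 1: N_D=8, N_B=0, L=8
Step 2: N_D=32, N_B=0, L=32
Step 3: N_D=128, N_B=0, L=128
Step 4: N_D=512, N_B=0, L=512
Step 5: N_D=2048, N_B=0, L=2048

Answer: 2048


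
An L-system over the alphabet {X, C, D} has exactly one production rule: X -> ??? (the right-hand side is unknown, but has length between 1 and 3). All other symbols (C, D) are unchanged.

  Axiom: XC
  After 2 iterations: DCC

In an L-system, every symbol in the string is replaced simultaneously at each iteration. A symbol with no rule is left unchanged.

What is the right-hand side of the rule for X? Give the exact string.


Trying X -> DC:
  Step 0: XC
  Step 1: DCC
  Step 2: DCC
Matches the given result.

Answer: DC


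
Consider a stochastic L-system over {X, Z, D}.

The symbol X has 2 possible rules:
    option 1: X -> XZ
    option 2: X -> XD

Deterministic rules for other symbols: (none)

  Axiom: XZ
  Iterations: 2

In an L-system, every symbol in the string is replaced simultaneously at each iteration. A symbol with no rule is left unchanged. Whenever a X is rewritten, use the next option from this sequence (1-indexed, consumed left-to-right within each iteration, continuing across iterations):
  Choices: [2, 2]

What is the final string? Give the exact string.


Answer: XDDZ

Derivation:
Step 0: XZ
Step 1: XDZ  (used choices [2])
Step 2: XDDZ  (used choices [2])


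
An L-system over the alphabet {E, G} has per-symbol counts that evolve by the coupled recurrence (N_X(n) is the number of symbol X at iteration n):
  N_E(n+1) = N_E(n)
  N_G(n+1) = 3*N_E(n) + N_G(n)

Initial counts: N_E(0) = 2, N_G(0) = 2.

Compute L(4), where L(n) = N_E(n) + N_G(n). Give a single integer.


Answer: 28

Derivation:
Step 0: N_E=2, N_G=2, L=4
Step 1: N_E=2, N_G=8, L=10
Step 2: N_E=2, N_G=14, L=16
Step 3: N_E=2, N_G=20, L=22
Step 4: N_E=2, N_G=26, L=28


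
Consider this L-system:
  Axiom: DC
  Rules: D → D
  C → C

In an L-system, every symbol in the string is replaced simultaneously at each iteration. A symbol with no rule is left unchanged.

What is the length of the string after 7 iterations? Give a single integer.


Step 0: length = 2
Step 1: length = 2
Step 2: length = 2
Step 3: length = 2
Step 4: length = 2
Step 5: length = 2
Step 6: length = 2
Step 7: length = 2

Answer: 2


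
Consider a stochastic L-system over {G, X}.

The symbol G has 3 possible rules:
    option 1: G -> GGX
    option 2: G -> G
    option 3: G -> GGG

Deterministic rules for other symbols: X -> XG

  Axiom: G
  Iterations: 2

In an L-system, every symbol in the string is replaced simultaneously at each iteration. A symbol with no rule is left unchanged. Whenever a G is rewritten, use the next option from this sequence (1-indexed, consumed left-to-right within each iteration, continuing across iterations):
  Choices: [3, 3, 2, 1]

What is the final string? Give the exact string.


Answer: GGGGGGX

Derivation:
Step 0: G
Step 1: GGG  (used choices [3])
Step 2: GGGGGGX  (used choices [3, 2, 1])


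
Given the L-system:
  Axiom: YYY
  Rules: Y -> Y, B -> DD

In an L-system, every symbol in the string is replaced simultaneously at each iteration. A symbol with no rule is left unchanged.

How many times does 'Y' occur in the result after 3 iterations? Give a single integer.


Step 0: YYY  (3 'Y')
Step 1: YYY  (3 'Y')
Step 2: YYY  (3 'Y')
Step 3: YYY  (3 'Y')

Answer: 3


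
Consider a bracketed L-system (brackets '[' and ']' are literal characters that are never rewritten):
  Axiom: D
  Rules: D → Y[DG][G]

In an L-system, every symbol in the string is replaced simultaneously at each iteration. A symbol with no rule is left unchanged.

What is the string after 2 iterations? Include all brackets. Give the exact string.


Answer: Y[Y[DG][G]G][G]

Derivation:
Step 0: D
Step 1: Y[DG][G]
Step 2: Y[Y[DG][G]G][G]


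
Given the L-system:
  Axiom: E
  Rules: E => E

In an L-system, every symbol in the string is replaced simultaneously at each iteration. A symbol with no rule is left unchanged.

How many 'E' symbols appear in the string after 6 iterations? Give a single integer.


Step 0: E  (1 'E')
Step 1: E  (1 'E')
Step 2: E  (1 'E')
Step 3: E  (1 'E')
Step 4: E  (1 'E')
Step 5: E  (1 'E')
Step 6: E  (1 'E')

Answer: 1


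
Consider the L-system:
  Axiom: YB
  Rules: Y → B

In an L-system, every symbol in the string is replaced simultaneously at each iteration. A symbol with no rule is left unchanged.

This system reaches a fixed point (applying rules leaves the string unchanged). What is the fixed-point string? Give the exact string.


Answer: BB

Derivation:
Step 0: YB
Step 1: BB
Step 2: BB  (unchanged — fixed point at step 1)


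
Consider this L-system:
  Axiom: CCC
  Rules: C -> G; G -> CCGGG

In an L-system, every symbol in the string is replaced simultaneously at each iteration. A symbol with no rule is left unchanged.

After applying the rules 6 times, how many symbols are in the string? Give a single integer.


Answer: 2319

Derivation:
Step 0: length = 3
Step 1: length = 3
Step 2: length = 15
Step 3: length = 51
Step 4: length = 183
Step 5: length = 651
Step 6: length = 2319


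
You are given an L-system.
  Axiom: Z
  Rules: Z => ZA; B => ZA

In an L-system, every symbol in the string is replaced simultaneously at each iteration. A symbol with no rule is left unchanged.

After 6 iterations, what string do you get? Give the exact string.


Answer: ZAAAAAA

Derivation:
Step 0: Z
Step 1: ZA
Step 2: ZAA
Step 3: ZAAA
Step 4: ZAAAA
Step 5: ZAAAAA
Step 6: ZAAAAAA


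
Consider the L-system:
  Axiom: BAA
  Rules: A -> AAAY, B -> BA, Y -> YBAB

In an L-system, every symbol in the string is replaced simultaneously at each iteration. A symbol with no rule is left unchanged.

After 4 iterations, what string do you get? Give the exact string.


Answer: BAAAAYAAAYAAAYAAAYYBABAAAYAAAYAAAYYBABAAAYAAAYAAAYYBABAAAYAAAYAAAYYBABYBABBAAAAYBAAAAYAAAYAAAYYBABAAAYAAAYAAAYYBABAAAYAAAYAAAYYBABYBABBAAAAYBAAAAYAAAYAAAYYBABAAAYAAAYAAAYYBABAAAYAAAYAAAYYBABYBABBAAAAYBAAAAYAAAYAAAYYBABAAAYAAAYAAAYYBABAAAYAAAYAAAYYBABYBABBAAAAYBAYBABBAAAAYBABAAAAYAAAYAAAYAAAYYBABBAAAAYAAAYAAAYAAAYYBABAAAYAAAYAAAYYBABAAAYAAAYAAAYYBABYBABBAAAAYBAAAAYAAAYAAAYYBABAAAYAAAYAAAYYBABAAAYAAAYAAAYYBABYBABBAAAAYBAAAAYAAAYAAAYYBABAAAYAAAYAAAYYBABAAAYAAAYAAAYYBABYBABBAAAAYBAYBABBAAAAYBABAAAAYAAAYAAAYAAAYYBABBAAAAY

Derivation:
Step 0: BAA
Step 1: BAAAAYAAAY
Step 2: BAAAAYAAAYAAAYAAAYYBABAAAYAAAYAAAYYBAB
Step 3: BAAAAYAAAYAAAYAAAYYBABAAAYAAAYAAAYYBABAAAYAAAYAAAYYBABAAAYAAAYAAAYYBABYBABBAAAAYBAAAAYAAAYAAAYYBABAAAYAAAYAAAYYBABAAAYAAAYAAAYYBABYBABBAAAAYBA
Step 4: BAAAAYAAAYAAAYAAAYYBABAAAYAAAYAAAYYBABAAAYAAAYAAAYYBABAAAYAAAYAAAYYBABYBABBAAAAYBAAAAYAAAYAAAYYBABAAAYAAAYAAAYYBABAAAYAAAYAAAYYBABYBABBAAAAYBAAAAYAAAYAAAYYBABAAAYAAAYAAAYYBABAAAYAAAYAAAYYBABYBABBAAAAYBAAAAYAAAYAAAYYBABAAAYAAAYAAAYYBABAAAYAAAYAAAYYBABYBABBAAAAYBAYBABBAAAAYBABAAAAYAAAYAAAYAAAYYBABBAAAAYAAAYAAAYAAAYYBABAAAYAAAYAAAYYBABAAAYAAAYAAAYYBABYBABBAAAAYBAAAAYAAAYAAAYYBABAAAYAAAYAAAYYBABAAAYAAAYAAAYYBABYBABBAAAAYBAAAAYAAAYAAAYYBABAAAYAAAYAAAYYBABAAAYAAAYAAAYYBABYBABBAAAAYBAYBABBAAAAYBABAAAAYAAAYAAAYAAAYYBABBAAAAY


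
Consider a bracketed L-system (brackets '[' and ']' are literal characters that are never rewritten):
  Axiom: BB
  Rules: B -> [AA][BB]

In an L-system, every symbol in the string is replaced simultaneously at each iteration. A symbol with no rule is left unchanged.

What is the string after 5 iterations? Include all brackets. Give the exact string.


Answer: [AA][[AA][[AA][[AA][[AA][BB][AA][BB]][AA][[AA][BB][AA][BB]]][AA][[AA][[AA][BB][AA][BB]][AA][[AA][BB][AA][BB]]]][AA][[AA][[AA][[AA][BB][AA][BB]][AA][[AA][BB][AA][BB]]][AA][[AA][[AA][BB][AA][BB]][AA][[AA][BB][AA][BB]]]]][AA][[AA][[AA][[AA][[AA][BB][AA][BB]][AA][[AA][BB][AA][BB]]][AA][[AA][[AA][BB][AA][BB]][AA][[AA][BB][AA][BB]]]][AA][[AA][[AA][[AA][BB][AA][BB]][AA][[AA][BB][AA][BB]]][AA][[AA][[AA][BB][AA][BB]][AA][[AA][BB][AA][BB]]]]]

Derivation:
Step 0: BB
Step 1: [AA][BB][AA][BB]
Step 2: [AA][[AA][BB][AA][BB]][AA][[AA][BB][AA][BB]]
Step 3: [AA][[AA][[AA][BB][AA][BB]][AA][[AA][BB][AA][BB]]][AA][[AA][[AA][BB][AA][BB]][AA][[AA][BB][AA][BB]]]
Step 4: [AA][[AA][[AA][[AA][BB][AA][BB]][AA][[AA][BB][AA][BB]]][AA][[AA][[AA][BB][AA][BB]][AA][[AA][BB][AA][BB]]]][AA][[AA][[AA][[AA][BB][AA][BB]][AA][[AA][BB][AA][BB]]][AA][[AA][[AA][BB][AA][BB]][AA][[AA][BB][AA][BB]]]]
Step 5: [AA][[AA][[AA][[AA][[AA][BB][AA][BB]][AA][[AA][BB][AA][BB]]][AA][[AA][[AA][BB][AA][BB]][AA][[AA][BB][AA][BB]]]][AA][[AA][[AA][[AA][BB][AA][BB]][AA][[AA][BB][AA][BB]]][AA][[AA][[AA][BB][AA][BB]][AA][[AA][BB][AA][BB]]]]][AA][[AA][[AA][[AA][[AA][BB][AA][BB]][AA][[AA][BB][AA][BB]]][AA][[AA][[AA][BB][AA][BB]][AA][[AA][BB][AA][BB]]]][AA][[AA][[AA][[AA][BB][AA][BB]][AA][[AA][BB][AA][BB]]][AA][[AA][[AA][BB][AA][BB]][AA][[AA][BB][AA][BB]]]]]
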